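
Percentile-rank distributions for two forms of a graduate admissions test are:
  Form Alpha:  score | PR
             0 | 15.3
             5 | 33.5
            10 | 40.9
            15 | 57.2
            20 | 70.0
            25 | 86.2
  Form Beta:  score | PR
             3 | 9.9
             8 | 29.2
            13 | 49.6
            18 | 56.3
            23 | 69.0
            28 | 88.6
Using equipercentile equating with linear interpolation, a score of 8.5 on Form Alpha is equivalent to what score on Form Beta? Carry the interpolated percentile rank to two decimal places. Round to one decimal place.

PR of 8.5 on Form Alpha: 33.5 + (8.5 − 5)/(10 − 5) × (40.9 − 33.5) = 38.68
On Form Beta, PR 38.68 falls between score 8 (PR 29.2) and 13 (PR 49.6).
Interpolate: 8 + (38.68 − 29.2)/(49.6 − 29.2) × (13 − 8) = 10.3

10.3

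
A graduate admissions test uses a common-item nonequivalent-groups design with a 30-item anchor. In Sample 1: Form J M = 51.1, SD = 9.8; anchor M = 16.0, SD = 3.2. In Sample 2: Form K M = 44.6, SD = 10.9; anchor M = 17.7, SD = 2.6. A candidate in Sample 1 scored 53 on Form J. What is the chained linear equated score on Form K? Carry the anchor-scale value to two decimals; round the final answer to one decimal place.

Form J → anchor (Sample 1): v = (3.2/9.8)(53 − 51.1) + 16.0 = 16.62
anchor → Form K (Sample 2): y = (10.9/2.6)(16.62 − 17.7) + 44.6 = 40.1

40.1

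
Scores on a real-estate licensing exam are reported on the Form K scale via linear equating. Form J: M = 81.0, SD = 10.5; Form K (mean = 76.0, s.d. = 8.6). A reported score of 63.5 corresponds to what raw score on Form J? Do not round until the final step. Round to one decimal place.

Invert y = (SD_Y/SD_X)(x − M_X) + M_Y:
x = (SD_X/SD_Y)(y − M_Y) + M_X = (10.5/8.6)(63.5 − 76.0) + 81.0
x = 1.220930 × -12.500 + 81.0 = 65.7

65.7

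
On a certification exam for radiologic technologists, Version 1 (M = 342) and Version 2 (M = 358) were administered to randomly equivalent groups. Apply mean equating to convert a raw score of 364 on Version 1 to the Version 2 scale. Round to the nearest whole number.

380

Mean equating: y = x + (M_Y − M_X) = 364 + (358 − 342) = 380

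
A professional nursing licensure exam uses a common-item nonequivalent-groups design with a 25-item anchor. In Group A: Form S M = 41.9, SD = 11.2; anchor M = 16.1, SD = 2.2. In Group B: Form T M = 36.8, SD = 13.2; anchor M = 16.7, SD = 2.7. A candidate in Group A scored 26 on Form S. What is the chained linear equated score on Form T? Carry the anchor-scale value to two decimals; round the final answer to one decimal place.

Form S → anchor (Group A): v = (2.2/11.2)(26 − 41.9) + 16.1 = 12.98
anchor → Form T (Group B): y = (13.2/2.7)(12.98 − 16.7) + 36.8 = 18.6

18.6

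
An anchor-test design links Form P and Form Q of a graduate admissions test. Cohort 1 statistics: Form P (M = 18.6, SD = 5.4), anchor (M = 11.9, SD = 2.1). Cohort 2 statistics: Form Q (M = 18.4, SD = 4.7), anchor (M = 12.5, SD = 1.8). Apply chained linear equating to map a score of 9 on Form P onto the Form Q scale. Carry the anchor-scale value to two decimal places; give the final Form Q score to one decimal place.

Form P → anchor (Cohort 1): v = (2.1/5.4)(9 − 18.6) + 11.9 = 8.17
anchor → Form Q (Cohort 2): y = (4.7/1.8)(8.17 − 12.5) + 18.4 = 7.1

7.1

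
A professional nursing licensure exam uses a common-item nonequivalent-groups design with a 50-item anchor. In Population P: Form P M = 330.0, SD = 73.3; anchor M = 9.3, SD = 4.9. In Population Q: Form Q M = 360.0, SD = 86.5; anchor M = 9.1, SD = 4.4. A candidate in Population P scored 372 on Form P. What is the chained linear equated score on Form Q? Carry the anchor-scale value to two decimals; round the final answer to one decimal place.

Form P → anchor (Population P): v = (4.9/73.3)(372 − 330.0) + 9.3 = 12.11
anchor → Form Q (Population Q): y = (86.5/4.4)(12.11 − 9.1) + 360.0 = 419.2

419.2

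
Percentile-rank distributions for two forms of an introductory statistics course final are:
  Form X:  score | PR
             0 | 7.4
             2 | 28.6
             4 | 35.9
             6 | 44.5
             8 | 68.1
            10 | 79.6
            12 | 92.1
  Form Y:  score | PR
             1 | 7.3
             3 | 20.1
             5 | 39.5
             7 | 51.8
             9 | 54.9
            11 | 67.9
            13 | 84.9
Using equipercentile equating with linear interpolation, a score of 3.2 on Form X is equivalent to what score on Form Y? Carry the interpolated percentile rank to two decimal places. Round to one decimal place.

4.3

PR of 3.2 on Form X: 28.6 + (3.2 − 2)/(4 − 2) × (35.9 − 28.6) = 32.98
On Form Y, PR 32.98 falls between score 3 (PR 20.1) and 5 (PR 39.5).
Interpolate: 3 + (32.98 − 20.1)/(39.5 − 20.1) × (5 − 3) = 4.3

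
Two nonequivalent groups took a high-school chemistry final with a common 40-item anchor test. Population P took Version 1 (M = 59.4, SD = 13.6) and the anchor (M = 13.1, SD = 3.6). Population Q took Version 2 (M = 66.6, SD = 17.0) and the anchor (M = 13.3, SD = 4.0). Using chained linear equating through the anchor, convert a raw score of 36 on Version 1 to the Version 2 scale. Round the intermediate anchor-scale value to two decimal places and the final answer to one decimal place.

Version 1 → anchor (Population P): v = (3.6/13.6)(36 − 59.4) + 13.1 = 6.91
anchor → Version 2 (Population Q): y = (17.0/4.0)(6.91 − 13.3) + 66.6 = 39.4

39.4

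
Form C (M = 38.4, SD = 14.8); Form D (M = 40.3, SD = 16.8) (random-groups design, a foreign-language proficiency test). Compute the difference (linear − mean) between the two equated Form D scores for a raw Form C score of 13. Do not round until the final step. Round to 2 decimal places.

Mean-equated: 13 + (40.3 − 38.4) = 14.90
Linear-equated: (16.8/14.8)(13 − 38.4) + 40.3 = 11.468
Difference = 11.468 − 14.90 = -3.43

-3.43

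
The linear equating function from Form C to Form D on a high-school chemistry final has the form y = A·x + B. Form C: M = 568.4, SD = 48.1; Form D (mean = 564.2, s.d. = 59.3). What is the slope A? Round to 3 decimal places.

A = SD_Y / SD_X = 59.3 / 48.1 = 1.233

1.233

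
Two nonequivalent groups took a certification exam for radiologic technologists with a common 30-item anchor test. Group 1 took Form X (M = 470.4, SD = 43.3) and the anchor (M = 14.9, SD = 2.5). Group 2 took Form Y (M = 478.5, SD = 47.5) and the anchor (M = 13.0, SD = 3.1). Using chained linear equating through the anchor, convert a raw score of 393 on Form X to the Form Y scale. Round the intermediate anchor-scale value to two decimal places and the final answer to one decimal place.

439.1

Form X → anchor (Group 1): v = (2.5/43.3)(393 − 470.4) + 14.9 = 10.43
anchor → Form Y (Group 2): y = (47.5/3.1)(10.43 − 13.0) + 478.5 = 439.1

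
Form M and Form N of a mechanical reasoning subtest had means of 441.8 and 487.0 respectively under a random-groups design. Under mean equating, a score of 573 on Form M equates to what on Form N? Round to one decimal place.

618.2

Mean equating: y = x + (M_Y − M_X) = 573 + (487.0 − 441.8) = 618.2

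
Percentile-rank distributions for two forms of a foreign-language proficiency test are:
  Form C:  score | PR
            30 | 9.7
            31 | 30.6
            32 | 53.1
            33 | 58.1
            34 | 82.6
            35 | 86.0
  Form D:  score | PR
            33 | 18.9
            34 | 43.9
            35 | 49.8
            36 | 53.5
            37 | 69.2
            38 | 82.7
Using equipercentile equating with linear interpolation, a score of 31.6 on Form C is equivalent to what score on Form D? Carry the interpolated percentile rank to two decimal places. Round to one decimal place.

PR of 31.6 on Form C: 30.6 + (31.6 − 31)/(32 − 31) × (53.1 − 30.6) = 44.10
On Form D, PR 44.10 falls between score 34 (PR 43.9) and 35 (PR 49.8).
Interpolate: 34 + (44.10 − 43.9)/(49.8 − 43.9) × (35 − 34) = 34.0

34.0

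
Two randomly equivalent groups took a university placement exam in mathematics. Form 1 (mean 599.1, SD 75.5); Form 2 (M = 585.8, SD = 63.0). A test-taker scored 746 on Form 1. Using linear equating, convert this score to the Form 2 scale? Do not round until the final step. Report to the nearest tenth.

708.4

Linear equating: y = (SD_Y/SD_X)(x − M_X) + M_Y
y = (63.0/75.5)(746 − 599.1) + 585.8
y = 0.834437 × 146.9 + 585.8 = 122.5788 + 585.8 = 708.4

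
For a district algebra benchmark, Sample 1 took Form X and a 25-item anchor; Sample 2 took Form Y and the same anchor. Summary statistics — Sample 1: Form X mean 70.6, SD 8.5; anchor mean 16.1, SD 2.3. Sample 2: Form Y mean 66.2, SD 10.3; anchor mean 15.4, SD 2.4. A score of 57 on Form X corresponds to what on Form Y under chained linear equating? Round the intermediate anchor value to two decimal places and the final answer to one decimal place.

Form X → anchor (Sample 1): v = (2.3/8.5)(57 − 70.6) + 16.1 = 12.42
anchor → Form Y (Sample 2): y = (10.3/2.4)(12.42 − 15.4) + 66.2 = 53.4

53.4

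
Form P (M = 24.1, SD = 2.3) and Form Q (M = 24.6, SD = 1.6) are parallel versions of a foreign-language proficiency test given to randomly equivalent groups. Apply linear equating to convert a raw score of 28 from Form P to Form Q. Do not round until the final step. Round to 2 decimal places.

Linear equating: y = (SD_Y/SD_X)(x − M_X) + M_Y
y = (1.6/2.3)(28 − 24.1) + 24.6
y = 0.695652 × 3.9 + 24.6 = 2.7130 + 24.6 = 27.31

27.31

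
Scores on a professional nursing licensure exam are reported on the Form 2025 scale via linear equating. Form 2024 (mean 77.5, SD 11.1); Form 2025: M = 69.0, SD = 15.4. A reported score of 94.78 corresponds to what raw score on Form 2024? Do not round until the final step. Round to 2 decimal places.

Invert y = (SD_Y/SD_X)(x − M_X) + M_Y:
x = (SD_X/SD_Y)(y − M_Y) + M_X = (11.1/15.4)(94.78 − 69.0) + 77.5
x = 0.720779 × 25.780 + 77.5 = 96.08

96.08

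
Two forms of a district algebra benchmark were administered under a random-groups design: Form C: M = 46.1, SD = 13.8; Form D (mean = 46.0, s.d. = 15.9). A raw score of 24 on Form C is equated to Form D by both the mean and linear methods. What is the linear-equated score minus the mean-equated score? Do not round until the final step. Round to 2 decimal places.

Mean-equated: 24 + (46.0 − 46.1) = 23.90
Linear-equated: (15.9/13.8)(24 − 46.1) + 46.0 = 20.537
Difference = 20.537 − 23.90 = -3.36

-3.36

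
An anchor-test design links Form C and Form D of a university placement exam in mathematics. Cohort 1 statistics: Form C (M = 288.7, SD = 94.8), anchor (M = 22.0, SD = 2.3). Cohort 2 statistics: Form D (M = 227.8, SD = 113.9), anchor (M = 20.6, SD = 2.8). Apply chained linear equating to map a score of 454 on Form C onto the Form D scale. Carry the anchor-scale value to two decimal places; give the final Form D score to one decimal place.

447.9

Form C → anchor (Cohort 1): v = (2.3/94.8)(454 − 288.7) + 22.0 = 26.01
anchor → Form D (Cohort 2): y = (113.9/2.8)(26.01 − 20.6) + 227.8 = 447.9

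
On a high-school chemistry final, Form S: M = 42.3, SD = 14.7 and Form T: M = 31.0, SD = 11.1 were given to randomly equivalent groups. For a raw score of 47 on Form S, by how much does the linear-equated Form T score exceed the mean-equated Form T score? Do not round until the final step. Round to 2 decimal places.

Mean-equated: 47 + (31.0 − 42.3) = 35.70
Linear-equated: (11.1/14.7)(47 − 42.3) + 31.0 = 34.549
Difference = 34.549 − 35.70 = -1.15

-1.15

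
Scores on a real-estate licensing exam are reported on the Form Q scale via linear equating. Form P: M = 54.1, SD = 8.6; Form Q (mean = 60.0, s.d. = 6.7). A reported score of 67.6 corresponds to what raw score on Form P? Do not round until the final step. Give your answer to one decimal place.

Invert y = (SD_Y/SD_X)(x − M_X) + M_Y:
x = (SD_X/SD_Y)(y − M_Y) + M_X = (8.6/6.7)(67.6 − 60.0) + 54.1
x = 1.283582 × 7.600 + 54.1 = 63.9

63.9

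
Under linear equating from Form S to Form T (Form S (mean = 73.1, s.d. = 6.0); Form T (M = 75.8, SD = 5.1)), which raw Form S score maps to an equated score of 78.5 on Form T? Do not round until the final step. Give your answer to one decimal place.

Invert y = (SD_Y/SD_X)(x − M_X) + M_Y:
x = (SD_X/SD_Y)(y − M_Y) + M_X = (6.0/5.1)(78.5 − 75.8) + 73.1
x = 1.176471 × 2.700 + 73.1 = 76.3

76.3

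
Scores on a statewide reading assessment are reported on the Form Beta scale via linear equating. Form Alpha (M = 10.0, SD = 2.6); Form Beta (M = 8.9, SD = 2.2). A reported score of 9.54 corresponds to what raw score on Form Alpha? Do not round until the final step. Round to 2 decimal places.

Invert y = (SD_Y/SD_X)(x − M_X) + M_Y:
x = (SD_X/SD_Y)(y − M_Y) + M_X = (2.6/2.2)(9.54 − 8.9) + 10.0
x = 1.181818 × 0.640 + 10.0 = 10.76

10.76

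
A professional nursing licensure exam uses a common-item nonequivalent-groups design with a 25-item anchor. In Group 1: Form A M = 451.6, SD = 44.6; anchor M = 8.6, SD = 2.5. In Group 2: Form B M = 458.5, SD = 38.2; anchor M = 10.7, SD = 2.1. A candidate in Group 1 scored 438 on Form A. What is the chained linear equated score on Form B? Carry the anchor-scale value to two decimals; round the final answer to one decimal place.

Form A → anchor (Group 1): v = (2.5/44.6)(438 − 451.6) + 8.6 = 7.84
anchor → Form B (Group 2): y = (38.2/2.1)(7.84 − 10.7) + 458.5 = 406.5

406.5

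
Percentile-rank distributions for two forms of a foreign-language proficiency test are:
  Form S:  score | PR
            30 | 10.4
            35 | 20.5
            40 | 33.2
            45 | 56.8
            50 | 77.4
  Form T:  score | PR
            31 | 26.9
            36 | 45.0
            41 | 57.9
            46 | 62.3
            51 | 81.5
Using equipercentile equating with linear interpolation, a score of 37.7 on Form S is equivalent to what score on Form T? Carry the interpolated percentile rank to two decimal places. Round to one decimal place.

PR of 37.7 on Form S: 20.5 + (37.7 − 35)/(40 − 35) × (33.2 − 20.5) = 27.36
On Form T, PR 27.36 falls between score 31 (PR 26.9) and 36 (PR 45.0).
Interpolate: 31 + (27.36 − 26.9)/(45.0 − 26.9) × (36 − 31) = 31.1

31.1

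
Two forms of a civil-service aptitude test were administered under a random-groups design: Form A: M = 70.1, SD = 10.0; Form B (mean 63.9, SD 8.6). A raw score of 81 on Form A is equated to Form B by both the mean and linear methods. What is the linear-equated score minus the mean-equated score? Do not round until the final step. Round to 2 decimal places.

-1.53

Mean-equated: 81 + (63.9 − 70.1) = 74.80
Linear-equated: (8.6/10.0)(81 − 70.1) + 63.9 = 73.274
Difference = 73.274 − 74.80 = -1.53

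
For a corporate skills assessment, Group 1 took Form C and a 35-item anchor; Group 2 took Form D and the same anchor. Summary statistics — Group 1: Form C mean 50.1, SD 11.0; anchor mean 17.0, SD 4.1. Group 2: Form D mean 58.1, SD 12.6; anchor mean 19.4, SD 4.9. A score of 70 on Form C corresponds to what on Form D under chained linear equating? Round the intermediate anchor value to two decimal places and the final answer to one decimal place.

71.0

Form C → anchor (Group 1): v = (4.1/11.0)(70 − 50.1) + 17.0 = 24.42
anchor → Form D (Group 2): y = (12.6/4.9)(24.42 − 19.4) + 58.1 = 71.0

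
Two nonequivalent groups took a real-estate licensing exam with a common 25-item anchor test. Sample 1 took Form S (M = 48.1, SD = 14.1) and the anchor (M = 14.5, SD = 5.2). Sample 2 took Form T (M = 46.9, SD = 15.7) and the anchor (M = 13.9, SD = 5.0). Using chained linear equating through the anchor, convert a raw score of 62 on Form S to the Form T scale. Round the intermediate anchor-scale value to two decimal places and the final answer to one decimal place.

Form S → anchor (Sample 1): v = (5.2/14.1)(62 − 48.1) + 14.5 = 19.63
anchor → Form T (Sample 2): y = (15.7/5.0)(19.63 − 13.9) + 46.9 = 64.9

64.9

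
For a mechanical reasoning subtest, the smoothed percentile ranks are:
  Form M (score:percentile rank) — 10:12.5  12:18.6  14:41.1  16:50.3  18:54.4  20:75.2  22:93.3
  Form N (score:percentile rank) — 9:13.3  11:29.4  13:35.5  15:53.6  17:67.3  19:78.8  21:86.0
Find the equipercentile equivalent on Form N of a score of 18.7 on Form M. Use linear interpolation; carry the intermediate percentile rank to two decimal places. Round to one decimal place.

PR of 18.7 on Form M: 54.4 + (18.7 − 18)/(20 − 18) × (75.2 − 54.4) = 61.68
On Form N, PR 61.68 falls between score 15 (PR 53.6) and 17 (PR 67.3).
Interpolate: 15 + (61.68 − 53.6)/(67.3 − 53.6) × (17 − 15) = 16.2

16.2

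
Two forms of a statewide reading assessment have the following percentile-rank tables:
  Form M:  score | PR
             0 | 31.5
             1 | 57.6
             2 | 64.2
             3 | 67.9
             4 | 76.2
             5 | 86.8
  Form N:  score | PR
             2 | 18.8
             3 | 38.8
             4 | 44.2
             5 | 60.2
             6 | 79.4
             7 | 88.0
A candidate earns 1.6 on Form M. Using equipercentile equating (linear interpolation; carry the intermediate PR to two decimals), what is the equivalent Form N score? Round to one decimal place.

PR of 1.6 on Form M: 57.6 + (1.6 − 1)/(2 − 1) × (64.2 − 57.6) = 61.56
On Form N, PR 61.56 falls between score 5 (PR 60.2) and 6 (PR 79.4).
Interpolate: 5 + (61.56 − 60.2)/(79.4 − 60.2) × (6 − 5) = 5.1

5.1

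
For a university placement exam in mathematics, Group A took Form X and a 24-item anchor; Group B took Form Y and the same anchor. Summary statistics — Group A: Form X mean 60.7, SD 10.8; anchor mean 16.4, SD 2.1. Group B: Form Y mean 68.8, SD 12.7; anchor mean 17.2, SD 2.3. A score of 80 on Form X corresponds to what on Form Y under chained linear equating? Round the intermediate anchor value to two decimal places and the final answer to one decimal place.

Form X → anchor (Group A): v = (2.1/10.8)(80 − 60.7) + 16.4 = 20.15
anchor → Form Y (Group B): y = (12.7/2.3)(20.15 − 17.2) + 68.8 = 85.1

85.1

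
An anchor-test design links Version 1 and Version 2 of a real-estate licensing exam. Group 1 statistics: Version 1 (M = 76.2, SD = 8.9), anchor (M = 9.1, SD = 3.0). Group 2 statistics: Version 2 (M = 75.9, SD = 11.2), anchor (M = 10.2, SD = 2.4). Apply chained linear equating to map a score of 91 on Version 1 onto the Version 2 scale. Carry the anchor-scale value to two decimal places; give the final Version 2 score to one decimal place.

Version 1 → anchor (Group 1): v = (3.0/8.9)(91 − 76.2) + 9.1 = 14.09
anchor → Version 2 (Group 2): y = (11.2/2.4)(14.09 − 10.2) + 75.9 = 94.1

94.1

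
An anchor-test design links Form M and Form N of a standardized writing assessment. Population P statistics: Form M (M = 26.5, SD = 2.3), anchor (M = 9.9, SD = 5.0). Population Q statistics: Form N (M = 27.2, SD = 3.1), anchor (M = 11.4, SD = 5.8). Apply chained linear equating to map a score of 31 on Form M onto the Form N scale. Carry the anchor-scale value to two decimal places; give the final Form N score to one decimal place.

31.6

Form M → anchor (Population P): v = (5.0/2.3)(31 − 26.5) + 9.9 = 19.68
anchor → Form N (Population Q): y = (3.1/5.8)(19.68 − 11.4) + 27.2 = 31.6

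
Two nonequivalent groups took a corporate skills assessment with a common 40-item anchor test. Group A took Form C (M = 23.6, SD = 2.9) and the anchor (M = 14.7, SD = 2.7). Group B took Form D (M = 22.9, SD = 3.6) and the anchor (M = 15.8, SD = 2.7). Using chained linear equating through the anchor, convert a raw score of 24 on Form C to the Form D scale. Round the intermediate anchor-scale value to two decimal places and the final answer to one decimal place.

Form C → anchor (Group A): v = (2.7/2.9)(24 − 23.6) + 14.7 = 15.07
anchor → Form D (Group B): y = (3.6/2.7)(15.07 − 15.8) + 22.9 = 21.9

21.9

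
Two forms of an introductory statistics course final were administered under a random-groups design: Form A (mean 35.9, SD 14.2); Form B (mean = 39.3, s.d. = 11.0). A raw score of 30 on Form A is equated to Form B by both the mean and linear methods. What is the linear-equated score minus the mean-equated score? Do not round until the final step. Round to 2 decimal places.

Mean-equated: 30 + (39.3 − 35.9) = 33.40
Linear-equated: (11.0/14.2)(30 − 35.9) + 39.3 = 34.730
Difference = 34.730 − 33.40 = 1.33

1.33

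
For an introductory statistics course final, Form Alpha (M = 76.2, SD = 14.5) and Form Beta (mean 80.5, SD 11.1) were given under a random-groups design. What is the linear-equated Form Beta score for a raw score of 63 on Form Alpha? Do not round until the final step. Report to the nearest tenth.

70.4

Linear equating: y = (SD_Y/SD_X)(x − M_X) + M_Y
y = (11.1/14.5)(63 − 76.2) + 80.5
y = 0.765517 × -13.2 + 80.5 = -10.1048 + 80.5 = 70.4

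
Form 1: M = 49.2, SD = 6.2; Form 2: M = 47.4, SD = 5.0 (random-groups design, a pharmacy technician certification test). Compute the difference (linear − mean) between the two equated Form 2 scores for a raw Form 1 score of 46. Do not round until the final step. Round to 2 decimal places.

0.62

Mean-equated: 46 + (47.4 − 49.2) = 44.20
Linear-equated: (5.0/6.2)(46 − 49.2) + 47.4 = 44.819
Difference = 44.819 − 44.20 = 0.62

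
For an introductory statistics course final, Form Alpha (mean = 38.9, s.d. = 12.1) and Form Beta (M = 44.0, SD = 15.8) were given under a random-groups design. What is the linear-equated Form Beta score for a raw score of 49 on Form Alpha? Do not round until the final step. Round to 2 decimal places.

57.19

Linear equating: y = (SD_Y/SD_X)(x − M_X) + M_Y
y = (15.8/12.1)(49 − 38.9) + 44.0
y = 1.305785 × 10.1 + 44.0 = 13.1884 + 44.0 = 57.19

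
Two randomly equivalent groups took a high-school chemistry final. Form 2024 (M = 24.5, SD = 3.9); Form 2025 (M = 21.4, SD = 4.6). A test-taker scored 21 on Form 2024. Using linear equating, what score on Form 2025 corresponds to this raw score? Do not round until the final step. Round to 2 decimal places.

17.27

Linear equating: y = (SD_Y/SD_X)(x − M_X) + M_Y
y = (4.6/3.9)(21 − 24.5) + 21.4
y = 1.179487 × -3.5 + 21.4 = -4.1282 + 21.4 = 17.27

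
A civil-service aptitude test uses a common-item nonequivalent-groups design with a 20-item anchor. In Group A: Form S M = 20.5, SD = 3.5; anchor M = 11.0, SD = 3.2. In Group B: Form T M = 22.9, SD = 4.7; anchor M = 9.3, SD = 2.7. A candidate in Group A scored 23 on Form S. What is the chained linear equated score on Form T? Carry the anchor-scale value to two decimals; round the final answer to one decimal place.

Form S → anchor (Group A): v = (3.2/3.5)(23 − 20.5) + 11.0 = 13.29
anchor → Form T (Group B): y = (4.7/2.7)(13.29 − 9.3) + 22.9 = 29.8

29.8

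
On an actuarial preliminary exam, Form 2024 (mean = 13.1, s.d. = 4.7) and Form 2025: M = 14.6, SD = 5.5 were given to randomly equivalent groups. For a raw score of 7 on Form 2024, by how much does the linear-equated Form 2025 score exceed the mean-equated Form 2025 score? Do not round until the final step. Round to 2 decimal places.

Mean-equated: 7 + (14.6 − 13.1) = 8.50
Linear-equated: (5.5/4.7)(7 − 13.1) + 14.6 = 7.462
Difference = 7.462 − 8.50 = -1.04

-1.04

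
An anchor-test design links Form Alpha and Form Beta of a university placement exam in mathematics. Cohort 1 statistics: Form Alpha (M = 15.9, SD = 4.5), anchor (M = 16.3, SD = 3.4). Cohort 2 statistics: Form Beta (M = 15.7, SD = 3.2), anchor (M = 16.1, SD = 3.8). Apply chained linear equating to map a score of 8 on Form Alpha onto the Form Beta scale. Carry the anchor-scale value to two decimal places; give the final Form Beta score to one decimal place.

10.8

Form Alpha → anchor (Cohort 1): v = (3.4/4.5)(8 − 15.9) + 16.3 = 10.33
anchor → Form Beta (Cohort 2): y = (3.2/3.8)(10.33 − 16.1) + 15.7 = 10.8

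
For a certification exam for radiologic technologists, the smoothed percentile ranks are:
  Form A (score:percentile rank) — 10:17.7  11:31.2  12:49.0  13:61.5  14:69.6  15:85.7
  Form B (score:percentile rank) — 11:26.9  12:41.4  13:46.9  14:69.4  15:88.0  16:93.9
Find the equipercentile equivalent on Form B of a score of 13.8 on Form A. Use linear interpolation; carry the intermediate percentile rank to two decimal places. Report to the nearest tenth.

PR of 13.8 on Form A: 61.5 + (13.8 − 13)/(14 − 13) × (69.6 − 61.5) = 67.98
On Form B, PR 67.98 falls between score 13 (PR 46.9) and 14 (PR 69.4).
Interpolate: 13 + (67.98 − 46.9)/(69.4 − 46.9) × (14 − 13) = 13.9

13.9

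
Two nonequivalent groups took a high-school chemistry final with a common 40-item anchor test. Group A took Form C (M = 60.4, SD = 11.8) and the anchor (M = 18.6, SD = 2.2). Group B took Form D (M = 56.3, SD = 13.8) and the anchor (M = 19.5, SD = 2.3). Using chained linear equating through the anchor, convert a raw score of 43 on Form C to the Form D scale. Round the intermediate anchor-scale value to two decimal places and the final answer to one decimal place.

31.5

Form C → anchor (Group A): v = (2.2/11.8)(43 − 60.4) + 18.6 = 15.36
anchor → Form D (Group B): y = (13.8/2.3)(15.36 − 19.5) + 56.3 = 31.5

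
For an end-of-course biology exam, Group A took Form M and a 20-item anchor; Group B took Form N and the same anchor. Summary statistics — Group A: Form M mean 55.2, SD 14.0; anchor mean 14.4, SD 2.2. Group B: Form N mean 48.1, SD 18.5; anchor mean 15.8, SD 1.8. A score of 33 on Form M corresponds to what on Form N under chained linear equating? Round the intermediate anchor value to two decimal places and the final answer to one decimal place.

-2.2

Form M → anchor (Group A): v = (2.2/14.0)(33 − 55.2) + 14.4 = 10.91
anchor → Form N (Group B): y = (18.5/1.8)(10.91 − 15.8) + 48.1 = -2.2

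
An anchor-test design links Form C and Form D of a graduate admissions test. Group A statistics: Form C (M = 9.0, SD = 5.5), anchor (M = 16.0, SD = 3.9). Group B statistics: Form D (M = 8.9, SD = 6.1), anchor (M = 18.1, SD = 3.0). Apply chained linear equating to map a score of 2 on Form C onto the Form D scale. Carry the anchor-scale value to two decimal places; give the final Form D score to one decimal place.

-5.5

Form C → anchor (Group A): v = (3.9/5.5)(2 − 9.0) + 16.0 = 11.04
anchor → Form D (Group B): y = (6.1/3.0)(11.04 − 18.1) + 8.9 = -5.5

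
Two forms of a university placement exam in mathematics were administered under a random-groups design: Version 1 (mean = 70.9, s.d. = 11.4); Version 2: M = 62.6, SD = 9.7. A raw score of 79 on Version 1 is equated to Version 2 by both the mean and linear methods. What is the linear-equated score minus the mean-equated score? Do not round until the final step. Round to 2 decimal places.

-1.21

Mean-equated: 79 + (62.6 − 70.9) = 70.70
Linear-equated: (9.7/11.4)(79 − 70.9) + 62.6 = 69.492
Difference = 69.492 − 70.70 = -1.21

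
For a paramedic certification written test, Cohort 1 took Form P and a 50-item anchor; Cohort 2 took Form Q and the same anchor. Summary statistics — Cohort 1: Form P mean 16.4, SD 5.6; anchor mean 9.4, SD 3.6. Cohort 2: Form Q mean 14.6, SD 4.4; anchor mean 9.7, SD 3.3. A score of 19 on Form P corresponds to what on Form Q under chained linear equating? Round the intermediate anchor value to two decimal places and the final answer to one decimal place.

Form P → anchor (Cohort 1): v = (3.6/5.6)(19 − 16.4) + 9.4 = 11.07
anchor → Form Q (Cohort 2): y = (4.4/3.3)(11.07 − 9.7) + 14.6 = 16.4

16.4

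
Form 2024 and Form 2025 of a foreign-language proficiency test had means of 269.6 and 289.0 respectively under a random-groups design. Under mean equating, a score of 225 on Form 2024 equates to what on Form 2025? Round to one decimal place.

Mean equating: y = x + (M_Y − M_X) = 225 + (289.0 − 269.6) = 244.4

244.4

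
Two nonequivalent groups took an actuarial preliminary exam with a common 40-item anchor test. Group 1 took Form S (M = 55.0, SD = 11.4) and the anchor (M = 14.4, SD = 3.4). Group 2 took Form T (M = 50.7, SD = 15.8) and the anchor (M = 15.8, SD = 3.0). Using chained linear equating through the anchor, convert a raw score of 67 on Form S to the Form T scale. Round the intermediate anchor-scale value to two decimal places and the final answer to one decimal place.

Form S → anchor (Group 1): v = (3.4/11.4)(67 − 55.0) + 14.4 = 17.98
anchor → Form T (Group 2): y = (15.8/3.0)(17.98 − 15.8) + 50.7 = 62.2

62.2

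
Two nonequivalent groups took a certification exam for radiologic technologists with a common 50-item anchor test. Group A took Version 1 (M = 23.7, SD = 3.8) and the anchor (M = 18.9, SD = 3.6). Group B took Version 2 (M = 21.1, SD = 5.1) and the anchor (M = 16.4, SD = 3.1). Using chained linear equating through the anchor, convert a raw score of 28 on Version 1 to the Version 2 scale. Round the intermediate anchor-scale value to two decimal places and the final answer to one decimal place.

Version 1 → anchor (Group A): v = (3.6/3.8)(28 − 23.7) + 18.9 = 22.97
anchor → Version 2 (Group B): y = (5.1/3.1)(22.97 − 16.4) + 21.1 = 31.9

31.9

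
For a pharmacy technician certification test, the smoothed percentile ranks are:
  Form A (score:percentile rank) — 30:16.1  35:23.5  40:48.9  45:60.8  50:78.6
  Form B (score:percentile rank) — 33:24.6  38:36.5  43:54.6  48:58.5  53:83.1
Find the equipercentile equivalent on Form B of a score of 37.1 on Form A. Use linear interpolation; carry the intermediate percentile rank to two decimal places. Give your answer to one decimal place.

PR of 37.1 on Form A: 23.5 + (37.1 − 35)/(40 − 35) × (48.9 − 23.5) = 34.17
On Form B, PR 34.17 falls between score 33 (PR 24.6) and 38 (PR 36.5).
Interpolate: 33 + (34.17 − 24.6)/(36.5 − 24.6) × (38 − 33) = 37.0

37.0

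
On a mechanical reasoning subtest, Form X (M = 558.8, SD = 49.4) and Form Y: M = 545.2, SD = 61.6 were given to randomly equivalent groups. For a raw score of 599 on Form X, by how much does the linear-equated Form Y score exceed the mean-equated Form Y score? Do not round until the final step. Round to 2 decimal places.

Mean-equated: 599 + (545.2 − 558.8) = 585.40
Linear-equated: (61.6/49.4)(599 − 558.8) + 545.2 = 595.328
Difference = 595.328 − 585.40 = 9.93

9.93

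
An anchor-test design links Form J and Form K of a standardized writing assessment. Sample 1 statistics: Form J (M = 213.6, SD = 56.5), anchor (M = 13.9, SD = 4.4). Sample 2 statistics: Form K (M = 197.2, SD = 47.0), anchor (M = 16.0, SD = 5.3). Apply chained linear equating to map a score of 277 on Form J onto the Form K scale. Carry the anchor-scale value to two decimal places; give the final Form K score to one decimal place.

222.4

Form J → anchor (Sample 1): v = (4.4/56.5)(277 − 213.6) + 13.9 = 18.84
anchor → Form K (Sample 2): y = (47.0/5.3)(18.84 − 16.0) + 197.2 = 222.4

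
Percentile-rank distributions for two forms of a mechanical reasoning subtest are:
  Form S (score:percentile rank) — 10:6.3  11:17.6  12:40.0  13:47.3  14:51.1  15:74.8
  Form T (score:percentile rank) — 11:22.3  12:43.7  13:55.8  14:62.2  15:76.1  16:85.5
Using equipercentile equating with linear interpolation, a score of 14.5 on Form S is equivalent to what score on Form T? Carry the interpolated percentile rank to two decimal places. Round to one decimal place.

PR of 14.5 on Form S: 51.1 + (14.5 − 14)/(15 − 14) × (74.8 − 51.1) = 62.95
On Form T, PR 62.95 falls between score 14 (PR 62.2) and 15 (PR 76.1).
Interpolate: 14 + (62.95 − 62.2)/(76.1 − 62.2) × (15 − 14) = 14.1

14.1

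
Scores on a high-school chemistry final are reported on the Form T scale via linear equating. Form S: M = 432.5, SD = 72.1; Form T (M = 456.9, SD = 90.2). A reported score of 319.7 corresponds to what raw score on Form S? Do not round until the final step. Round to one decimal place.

322.8

Invert y = (SD_Y/SD_X)(x − M_X) + M_Y:
x = (SD_X/SD_Y)(y − M_Y) + M_X = (72.1/90.2)(319.7 − 456.9) + 432.5
x = 0.799335 × -137.200 + 432.5 = 322.8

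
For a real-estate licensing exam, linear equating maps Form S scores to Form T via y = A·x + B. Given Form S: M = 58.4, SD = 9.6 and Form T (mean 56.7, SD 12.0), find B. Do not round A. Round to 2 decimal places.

A = SD_Y / SD_X = 12.0 / 9.6 = 1.250000
B = M_Y − A·M_X = 56.7 − 1.250000 × 58.4 = -16.30

-16.30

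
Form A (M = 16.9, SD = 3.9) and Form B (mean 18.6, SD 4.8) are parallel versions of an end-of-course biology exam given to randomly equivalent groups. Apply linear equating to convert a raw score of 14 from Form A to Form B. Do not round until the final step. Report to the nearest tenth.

15.0

Linear equating: y = (SD_Y/SD_X)(x − M_X) + M_Y
y = (4.8/3.9)(14 − 16.9) + 18.6
y = 1.230769 × -2.9 + 18.6 = -3.5692 + 18.6 = 15.0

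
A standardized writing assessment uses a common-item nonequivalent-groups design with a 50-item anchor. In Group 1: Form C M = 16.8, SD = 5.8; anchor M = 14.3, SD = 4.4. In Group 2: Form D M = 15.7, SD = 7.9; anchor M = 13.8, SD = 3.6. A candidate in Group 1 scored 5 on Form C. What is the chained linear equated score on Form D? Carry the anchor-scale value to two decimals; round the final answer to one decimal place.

Form C → anchor (Group 1): v = (4.4/5.8)(5 − 16.8) + 14.3 = 5.35
anchor → Form D (Group 2): y = (7.9/3.6)(5.35 − 13.8) + 15.7 = -2.8

-2.8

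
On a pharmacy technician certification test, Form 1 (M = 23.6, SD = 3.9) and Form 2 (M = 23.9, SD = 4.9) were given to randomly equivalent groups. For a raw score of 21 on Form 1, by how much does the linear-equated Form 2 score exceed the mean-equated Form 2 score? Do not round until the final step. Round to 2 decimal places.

Mean-equated: 21 + (23.9 − 23.6) = 21.30
Linear-equated: (4.9/3.9)(21 − 23.6) + 23.9 = 20.633
Difference = 20.633 − 21.30 = -0.67

-0.67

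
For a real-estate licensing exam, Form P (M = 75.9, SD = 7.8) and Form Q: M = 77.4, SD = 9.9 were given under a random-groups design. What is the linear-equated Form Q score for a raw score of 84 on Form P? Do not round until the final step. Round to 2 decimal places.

Linear equating: y = (SD_Y/SD_X)(x − M_X) + M_Y
y = (9.9/7.8)(84 − 75.9) + 77.4
y = 1.269231 × 8.1 + 77.4 = 10.2808 + 77.4 = 87.68

87.68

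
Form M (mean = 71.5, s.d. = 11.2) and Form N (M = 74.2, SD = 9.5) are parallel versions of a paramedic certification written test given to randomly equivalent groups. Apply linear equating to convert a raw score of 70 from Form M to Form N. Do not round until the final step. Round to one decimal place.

Linear equating: y = (SD_Y/SD_X)(x − M_X) + M_Y
y = (9.5/11.2)(70 − 71.5) + 74.2
y = 0.848214 × -1.5 + 74.2 = -1.2723 + 74.2 = 72.9

72.9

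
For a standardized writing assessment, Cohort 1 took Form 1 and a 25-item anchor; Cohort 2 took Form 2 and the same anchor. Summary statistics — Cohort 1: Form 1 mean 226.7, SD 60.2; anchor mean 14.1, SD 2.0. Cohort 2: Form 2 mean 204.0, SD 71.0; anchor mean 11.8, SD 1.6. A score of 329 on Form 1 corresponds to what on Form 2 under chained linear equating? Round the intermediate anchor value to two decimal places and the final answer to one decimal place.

456.9

Form 1 → anchor (Cohort 1): v = (2.0/60.2)(329 − 226.7) + 14.1 = 17.50
anchor → Form 2 (Cohort 2): y = (71.0/1.6)(17.50 − 11.8) + 204.0 = 456.9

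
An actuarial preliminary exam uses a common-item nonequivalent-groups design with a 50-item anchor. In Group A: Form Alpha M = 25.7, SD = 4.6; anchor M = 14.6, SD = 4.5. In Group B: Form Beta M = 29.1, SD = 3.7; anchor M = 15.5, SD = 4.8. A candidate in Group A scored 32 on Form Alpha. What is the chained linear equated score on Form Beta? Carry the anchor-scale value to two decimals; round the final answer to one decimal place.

Form Alpha → anchor (Group A): v = (4.5/4.6)(32 − 25.7) + 14.6 = 20.76
anchor → Form Beta (Group B): y = (3.7/4.8)(20.76 − 15.5) + 29.1 = 33.2

33.2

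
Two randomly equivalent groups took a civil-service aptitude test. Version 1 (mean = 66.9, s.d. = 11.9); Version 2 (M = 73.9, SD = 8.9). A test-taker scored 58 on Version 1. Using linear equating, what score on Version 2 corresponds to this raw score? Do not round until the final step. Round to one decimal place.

Linear equating: y = (SD_Y/SD_X)(x − M_X) + M_Y
y = (8.9/11.9)(58 − 66.9) + 73.9
y = 0.747899 × -8.9 + 73.9 = -6.6563 + 73.9 = 67.2

67.2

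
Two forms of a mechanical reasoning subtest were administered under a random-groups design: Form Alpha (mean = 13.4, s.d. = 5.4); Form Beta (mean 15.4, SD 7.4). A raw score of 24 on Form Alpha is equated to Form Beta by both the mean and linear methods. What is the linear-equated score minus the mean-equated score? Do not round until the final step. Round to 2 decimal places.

Mean-equated: 24 + (15.4 − 13.4) = 26.00
Linear-equated: (7.4/5.4)(24 − 13.4) + 15.4 = 29.926
Difference = 29.926 − 26.00 = 3.93

3.93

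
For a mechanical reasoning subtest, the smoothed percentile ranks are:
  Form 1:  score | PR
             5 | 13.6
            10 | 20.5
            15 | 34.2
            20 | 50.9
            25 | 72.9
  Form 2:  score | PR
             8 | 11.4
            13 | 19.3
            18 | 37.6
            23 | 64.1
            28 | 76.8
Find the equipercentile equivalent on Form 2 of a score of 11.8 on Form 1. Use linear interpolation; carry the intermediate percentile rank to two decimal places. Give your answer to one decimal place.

PR of 11.8 on Form 1: 20.5 + (11.8 − 10)/(15 − 10) × (34.2 − 20.5) = 25.43
On Form 2, PR 25.43 falls between score 13 (PR 19.3) and 18 (PR 37.6).
Interpolate: 13 + (25.43 − 19.3)/(37.6 − 19.3) × (18 − 13) = 14.7

14.7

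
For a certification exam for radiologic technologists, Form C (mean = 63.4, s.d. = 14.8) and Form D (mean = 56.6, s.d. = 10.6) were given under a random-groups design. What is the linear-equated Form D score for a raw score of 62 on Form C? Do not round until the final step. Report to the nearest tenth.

55.6

Linear equating: y = (SD_Y/SD_X)(x − M_X) + M_Y
y = (10.6/14.8)(62 − 63.4) + 56.6
y = 0.716216 × -1.4 + 56.6 = -1.0027 + 56.6 = 55.6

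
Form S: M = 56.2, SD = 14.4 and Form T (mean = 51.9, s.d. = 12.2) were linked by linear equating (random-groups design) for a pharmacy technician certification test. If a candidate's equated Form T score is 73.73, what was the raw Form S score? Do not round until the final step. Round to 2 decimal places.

Invert y = (SD_Y/SD_X)(x − M_X) + M_Y:
x = (SD_X/SD_Y)(y − M_Y) + M_X = (14.4/12.2)(73.73 − 51.9) + 56.2
x = 1.180328 × 21.830 + 56.2 = 81.97

81.97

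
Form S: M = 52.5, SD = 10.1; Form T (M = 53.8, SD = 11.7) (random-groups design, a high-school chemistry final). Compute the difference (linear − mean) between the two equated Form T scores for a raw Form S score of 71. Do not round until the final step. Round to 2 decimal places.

Mean-equated: 71 + (53.8 − 52.5) = 72.30
Linear-equated: (11.7/10.1)(71 − 52.5) + 53.8 = 75.231
Difference = 75.231 − 72.30 = 2.93

2.93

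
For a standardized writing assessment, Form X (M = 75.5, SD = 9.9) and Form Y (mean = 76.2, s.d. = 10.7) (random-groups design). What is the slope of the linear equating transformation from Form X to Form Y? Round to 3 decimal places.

A = SD_Y / SD_X = 10.7 / 9.9 = 1.081

1.081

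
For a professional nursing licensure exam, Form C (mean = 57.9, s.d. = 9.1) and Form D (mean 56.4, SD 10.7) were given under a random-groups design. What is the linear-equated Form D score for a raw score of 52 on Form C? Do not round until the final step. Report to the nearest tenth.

Linear equating: y = (SD_Y/SD_X)(x − M_X) + M_Y
y = (10.7/9.1)(52 − 57.9) + 56.4
y = 1.175824 × -5.9 + 56.4 = -6.9374 + 56.4 = 49.5

49.5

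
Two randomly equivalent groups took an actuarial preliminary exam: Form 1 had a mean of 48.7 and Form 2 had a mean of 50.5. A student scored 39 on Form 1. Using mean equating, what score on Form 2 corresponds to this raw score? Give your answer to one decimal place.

40.8

Mean equating: y = x + (M_Y − M_X) = 39 + (50.5 − 48.7) = 40.8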